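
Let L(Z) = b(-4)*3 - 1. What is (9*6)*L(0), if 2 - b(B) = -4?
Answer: 918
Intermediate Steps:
b(B) = 6 (b(B) = 2 - 1*(-4) = 2 + 4 = 6)
L(Z) = 17 (L(Z) = 6*3 - 1 = 18 - 1 = 17)
(9*6)*L(0) = (9*6)*17 = 54*17 = 918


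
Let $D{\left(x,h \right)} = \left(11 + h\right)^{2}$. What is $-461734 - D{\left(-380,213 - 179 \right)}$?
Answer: $-463759$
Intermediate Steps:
$-461734 - D{\left(-380,213 - 179 \right)} = -461734 - \left(11 + \left(213 - 179\right)\right)^{2} = -461734 - \left(11 + 34\right)^{2} = -461734 - 45^{2} = -461734 - 2025 = -463759$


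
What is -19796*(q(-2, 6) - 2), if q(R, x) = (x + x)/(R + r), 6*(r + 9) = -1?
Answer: 4077976/67 ≈ 60865.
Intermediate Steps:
r = -55/6 (r = -9 + (⅙)*(-1) = -9 - ⅙ = -55/6 ≈ -9.1667)
q(R, x) = 2*x/(-55/6 + R) (q(R, x) = (x + x)/(R - 55/6) = (2*x)/(-55/6 + R) = 2*x/(-55/6 + R))
-19796*(q(-2, 6) - 2) = -19796*(12*6/(-55 + 6*(-2)) - 2) = -19796*(12*6/(-55 - 12) - 2) = -19796*(12*6/(-67) - 2) = -19796*(12*6*(-1/67) - 2) = -19796*(-72/67 - 2) = -19796*(-206)/67 = -9898*(-412/67) = 4077976/67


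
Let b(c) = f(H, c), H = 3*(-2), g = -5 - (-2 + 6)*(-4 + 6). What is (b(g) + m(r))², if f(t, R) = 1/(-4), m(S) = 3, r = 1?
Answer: 121/16 ≈ 7.5625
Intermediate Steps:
g = -13 (g = -5 - 4*2 = -5 - 1*8 = -5 - 8 = -13)
H = -6
f(t, R) = -¼
b(c) = -¼
(b(g) + m(r))² = (-¼ + 3)² = (11/4)² = 121/16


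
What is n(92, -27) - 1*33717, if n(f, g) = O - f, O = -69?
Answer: -33878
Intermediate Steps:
n(f, g) = -69 - f
n(92, -27) - 1*33717 = (-69 - 1*92) - 1*33717 = (-69 - 92) - 33717 = -161 - 33717 = -33878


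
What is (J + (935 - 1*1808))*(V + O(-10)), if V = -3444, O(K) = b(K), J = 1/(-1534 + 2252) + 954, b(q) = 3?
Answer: -200125119/718 ≈ -2.7873e+5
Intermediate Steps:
J = 684973/718 (J = 1/718 + 954 = 684973/718 ≈ 954.00)
O(K) = 3
(J + (935 - 1*1808))*(V + O(-10)) = (684973/718 + (935 - 1*1808))*(-3444 + 3) = (684973/718 + (935 - 1808))*(-3441) = (684973/718 - 873)*(-3441) = (58159/718)*(-3441) = -200125119/718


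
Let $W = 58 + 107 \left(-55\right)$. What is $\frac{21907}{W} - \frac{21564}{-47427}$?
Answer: $- \frac{304443287}{92119043} \approx -3.3049$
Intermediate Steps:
$W = -5827$ ($W = 58 - 5885 = -5827$)
$\frac{21907}{W} - \frac{21564}{-47427} = \frac{21907}{-5827} - \frac{21564}{-47427} = 21907 \left(- \frac{1}{5827}\right) - - \frac{7188}{15809} = - \frac{21907}{5827} + \frac{7188}{15809} = - \frac{304443287}{92119043}$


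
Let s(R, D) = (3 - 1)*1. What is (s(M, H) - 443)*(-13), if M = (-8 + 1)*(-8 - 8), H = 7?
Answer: 5733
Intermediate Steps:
M = 112 (M = -7*(-16) = 112)
s(R, D) = 2 (s(R, D) = 2*1 = 2)
(s(M, H) - 443)*(-13) = (2 - 443)*(-13) = -441*(-13) = 5733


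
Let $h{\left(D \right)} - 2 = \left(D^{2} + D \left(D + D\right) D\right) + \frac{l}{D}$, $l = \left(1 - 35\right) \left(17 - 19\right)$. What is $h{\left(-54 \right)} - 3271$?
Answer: $- \frac{8512621}{27} \approx -3.1528 \cdot 10^{5}$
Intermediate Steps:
$l = 68$ ($l = \left(-34\right) \left(-2\right) = 68$)
$h{\left(D \right)} = 2 + D^{2} + 2 D^{3} + \frac{68}{D}$ ($h{\left(D \right)} = 2 + \left(\left(D^{2} + D \left(D + D\right) D\right) + \frac{68}{D}\right) = 2 + \left(\left(D^{2} + D 2 D D\right) + \frac{68}{D}\right) = 2 + \left(\left(D^{2} + 2 D^{2} D\right) + \frac{68}{D}\right) = 2 + \left(\left(D^{2} + 2 D^{3}\right) + \frac{68}{D}\right) = 2 + \left(D^{2} + 2 D^{3} + \frac{68}{D}\right) = 2 + D^{2} + 2 D^{3} + \frac{68}{D}$)
$h{\left(-54 \right)} - 3271 = \left(2 + \left(-54\right)^{2} + 2 \left(-54\right)^{3} + \frac{68}{-54}\right) - 3271 = \left(2 + 2916 + 2 \left(-157464\right) + 68 \left(- \frac{1}{54}\right)\right) - 3271 = \left(2 + 2916 - 314928 - \frac{34}{27}\right) - 3271 = - \frac{8424304}{27} - 3271 = - \frac{8512621}{27}$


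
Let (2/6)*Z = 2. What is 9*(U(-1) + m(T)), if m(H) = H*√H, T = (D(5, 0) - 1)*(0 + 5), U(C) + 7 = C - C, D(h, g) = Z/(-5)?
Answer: -63 - 99*I*√11 ≈ -63.0 - 328.35*I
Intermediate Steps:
Z = 6 (Z = 3*2 = 6)
D(h, g) = -6/5 (D(h, g) = 6/(-5) = 6*(-⅕) = -6/5)
U(C) = -7 (U(C) = -7 + (C - C) = -7 + 0 = -7)
T = -11 (T = (-6/5 - 1)*(0 + 5) = -11/5*5 = -11)
m(H) = H^(3/2)
9*(U(-1) + m(T)) = 9*(-7 + (-11)^(3/2)) = 9*(-7 - 11*I*√11) = -63 - 99*I*√11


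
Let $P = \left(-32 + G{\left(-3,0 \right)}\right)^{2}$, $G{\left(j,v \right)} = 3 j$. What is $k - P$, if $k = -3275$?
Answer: $-4956$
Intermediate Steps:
$P = 1681$ ($P = \left(-32 + 3 \left(-3\right)\right)^{2} = \left(-32 - 9\right)^{2} = \left(-41\right)^{2} = 1681$)
$k - P = -3275 - 1681 = -4956$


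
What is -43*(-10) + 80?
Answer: 510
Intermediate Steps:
-43*(-10) + 80 = 430 + 80 = 510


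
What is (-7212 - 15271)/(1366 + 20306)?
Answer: -22483/21672 ≈ -1.0374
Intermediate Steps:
(-7212 - 15271)/(1366 + 20306) = -22483/21672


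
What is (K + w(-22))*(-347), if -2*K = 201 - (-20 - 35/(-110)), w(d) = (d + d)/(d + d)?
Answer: 1669417/44 ≈ 37941.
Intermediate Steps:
w(d) = 1 (w(d) = (2*d)/((2*d)) = (2*d)*(1/(2*d)) = 1)
K = -4855/44 (K = -(201 - (-20 - 35/(-110)))/2 = -(201 - (-20 - 35*(-1)/110))/2 = -(201 - (-20 - 1*(-7/22)))/2 = -(201 - (-20 + 7/22))/2 = -(201 - 1*(-433/22))/2 = -(201 + 433/22)/2 = -1/2*4855/22 = -4855/44 ≈ -110.34)
(K + w(-22))*(-347) = (-4855/44 + 1)*(-347) = -4811/44*(-347) = 1669417/44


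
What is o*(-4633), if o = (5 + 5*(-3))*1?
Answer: 46330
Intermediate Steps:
o = -10 (o = (5 - 15)*1 = -10*1 = -10)
o*(-4633) = -10*(-4633) = 46330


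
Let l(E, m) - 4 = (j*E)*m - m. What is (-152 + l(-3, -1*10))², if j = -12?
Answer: 248004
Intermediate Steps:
l(E, m) = 4 - m - 12*E*m (l(E, m) = 4 + ((-12*E)*m - m) = 4 + (-12*E*m - m) = 4 + (-m - 12*E*m) = 4 - m - 12*E*m)
(-152 + l(-3, -1*10))² = (-152 + (4 - (-1)*10 - 12*(-3)*(-1*10)))² = (-152 + (4 - 1*(-10) - 12*(-3)*(-10)))² = (-152 + (4 + 10 - 360))² = (-152 - 346)² = (-498)² = 248004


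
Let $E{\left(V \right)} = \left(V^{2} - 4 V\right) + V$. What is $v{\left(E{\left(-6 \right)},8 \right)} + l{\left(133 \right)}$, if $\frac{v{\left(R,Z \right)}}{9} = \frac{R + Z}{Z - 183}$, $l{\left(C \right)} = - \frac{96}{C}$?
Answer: $- \frac{13002}{3325} \approx -3.9104$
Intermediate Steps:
$E{\left(V \right)} = V^{2} - 3 V$
$v{\left(R,Z \right)} = \frac{9 \left(R + Z\right)}{-183 + Z}$ ($v{\left(R,Z \right)} = 9 \frac{R + Z}{Z - 183} = 9 \frac{R + Z}{-183 + Z} = \frac{9 \left(R + Z\right)}{-183 + Z}$)
$v{\left(E{\left(-6 \right)},8 \right)} + l{\left(133 \right)} = \frac{9 \left(- 6 \left(-3 - 6\right) + 8\right)}{-183 + 8} - \frac{96}{133} = \frac{9 \left(\left(-6\right) \left(-9\right) + 8\right)}{-175} - \frac{96}{133} = 9 \left(- \frac{1}{175}\right) \left(54 + 8\right) - \frac{96}{133} = 9 \left(- \frac{1}{175}\right) 62 - \frac{96}{133} = - \frac{558}{175} - \frac{96}{133} = - \frac{13002}{3325}$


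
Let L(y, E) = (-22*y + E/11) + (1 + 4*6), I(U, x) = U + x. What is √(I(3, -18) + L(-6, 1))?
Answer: √17193/11 ≈ 11.920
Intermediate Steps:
L(y, E) = 25 - 22*y + E/11 (L(y, E) = (-22*y + E/11) + (1 + 24) = (-22*y + E/11) + 25 = 25 - 22*y + E/11)
√(I(3, -18) + L(-6, 1)) = √((3 - 18) + (25 - 22*(-6) + (1/11)*1)) = √(-15 + (25 + 132 + 1/11)) = √(-15 + 1728/11) = √(1563/11) = √17193/11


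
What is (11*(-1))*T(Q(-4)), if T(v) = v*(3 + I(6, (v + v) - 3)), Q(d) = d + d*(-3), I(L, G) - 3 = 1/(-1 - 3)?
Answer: -506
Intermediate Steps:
I(L, G) = 11/4 (I(L, G) = 3 + 1/(-1 - 3) = 3 + 1/(-4) = 3 - 1/4 = 11/4)
Q(d) = -2*d (Q(d) = d - 3*d = -2*d)
T(v) = 23*v/4 (T(v) = v*(3 + 11/4) = v*(23/4) = 23*v/4)
(11*(-1))*T(Q(-4)) = (11*(-1))*(23*(-2*(-4))/4) = -253*8/4 = -11*46 = -506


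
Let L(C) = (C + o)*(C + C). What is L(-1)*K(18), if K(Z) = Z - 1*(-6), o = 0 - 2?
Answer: 144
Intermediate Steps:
o = -2
L(C) = 2*C*(-2 + C) (L(C) = (C - 2)*(C + C) = (-2 + C)*(2*C) = 2*C*(-2 + C))
K(Z) = 6 + Z (K(Z) = Z + 6 = 6 + Z)
L(-1)*K(18) = (2*(-1)*(-2 - 1))*(6 + 18) = (2*(-1)*(-3))*24 = 6*24 = 144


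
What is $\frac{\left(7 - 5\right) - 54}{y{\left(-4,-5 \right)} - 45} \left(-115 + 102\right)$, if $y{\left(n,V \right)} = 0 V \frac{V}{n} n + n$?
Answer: $- \frac{676}{49} \approx -13.796$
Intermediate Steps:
$y{\left(n,V \right)} = n$ ($y{\left(n,V \right)} = 0 \frac{V}{n} n + n = 0 n + n = 0 + n = n$)
$\frac{\left(7 - 5\right) - 54}{y{\left(-4,-5 \right)} - 45} \left(-115 + 102\right) = \frac{\left(7 - 5\right) - 54}{-4 - 45} \left(-115 + 102\right) = \frac{\left(7 - 5\right) - 54}{-49} \left(-13\right) = \left(2 - 54\right) \left(- \frac{1}{49}\right) \left(-13\right) = \left(-52\right) \left(- \frac{1}{49}\right) \left(-13\right) = \frac{52}{49} \left(-13\right) = - \frac{676}{49}$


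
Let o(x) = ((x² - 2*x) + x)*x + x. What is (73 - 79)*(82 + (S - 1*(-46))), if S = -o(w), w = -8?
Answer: -4272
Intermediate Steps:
o(x) = x + x*(x² - x) (o(x) = (x² - x)*x + x = x*(x² - x) + x = x + x*(x² - x))
S = 584 (S = -(-8)*(1 + (-8)² - 1*(-8)) = -(-8)*(1 + 64 + 8) = -(-8)*73 = -1*(-584) = 584)
(73 - 79)*(82 + (S - 1*(-46))) = (73 - 79)*(82 + (584 - 1*(-46))) = -6*(82 + (584 + 46)) = -6*(82 + 630) = -6*712 = -4272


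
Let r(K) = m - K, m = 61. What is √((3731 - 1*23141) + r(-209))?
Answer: 2*I*√4785 ≈ 138.35*I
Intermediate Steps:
r(K) = 61 - K
√((3731 - 1*23141) + r(-209)) = √((3731 - 1*23141) + (61 - 1*(-209))) = √((3731 - 23141) + (61 + 209)) = √(-19410 + 270) = √(-19140) = 2*I*√4785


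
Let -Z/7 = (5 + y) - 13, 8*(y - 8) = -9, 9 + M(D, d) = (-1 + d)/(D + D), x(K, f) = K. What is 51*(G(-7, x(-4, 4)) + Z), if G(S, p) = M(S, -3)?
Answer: -2397/56 ≈ -42.804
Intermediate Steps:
M(D, d) = -9 + (-1 + d)/(2*D) (M(D, d) = -9 + (-1 + d)/(D + D) = -9 + (-1 + d)/((2*D)) = -9 + (-1 + d)*(1/(2*D)) = -9 + (-1 + d)/(2*D))
G(S, p) = (-4 - 18*S)/(2*S) (G(S, p) = (-1 - 3 - 18*S)/(2*S) = (-4 - 18*S)/(2*S))
y = 55/8 (y = 8 + (1/8)*(-9) = 8 - 9/8 = 55/8 ≈ 6.8750)
Z = 63/8 (Z = -7*((5 + 55/8) - 13) = -7*(95/8 - 13) = -7*(-9/8) = 63/8 ≈ 7.8750)
51*(G(-7, x(-4, 4)) + Z) = 51*((-9 - 2/(-7)) + 63/8) = 51*((-9 - 2*(-1/7)) + 63/8) = 51*((-9 + 2/7) + 63/8) = 51*(-61/7 + 63/8) = 51*(-47/56) = -2397/56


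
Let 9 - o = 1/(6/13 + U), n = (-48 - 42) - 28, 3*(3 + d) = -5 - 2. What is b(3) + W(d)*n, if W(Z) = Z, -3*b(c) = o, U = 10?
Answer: 255557/408 ≈ 626.37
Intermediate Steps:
d = -16/3 (d = -3 + (-5 - 2)/3 = -3 + (⅓)*(-7) = -3 - 7/3 = -16/3 ≈ -5.3333)
n = -118 (n = -90 - 28 = -118)
o = 1211/136 (o = 9 - 1/(6/13 + 10) = 9 - 1/136/13 = 9 - 1*13/136 = 9 - 13/136 = 1211/136 ≈ 8.9044)
b(c) = -1211/408 (b(c) = -⅓*1211/136 = -1211/408)
b(3) + W(d)*n = -1211/408 - 16/3*(-118) = -1211/408 + 1888/3 = 255557/408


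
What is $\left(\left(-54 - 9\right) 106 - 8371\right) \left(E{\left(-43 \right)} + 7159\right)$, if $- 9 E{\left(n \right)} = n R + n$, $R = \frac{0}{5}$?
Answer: $- \frac{970269226}{9} \approx -1.0781 \cdot 10^{8}$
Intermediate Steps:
$R = 0$ ($R = 0 \cdot \frac{1}{5} = 0$)
$E{\left(n \right)} = - \frac{n}{9}$ ($E{\left(n \right)} = - \frac{n 0 + n}{9} = - \frac{0 + n}{9} = - \frac{n}{9}$)
$\left(\left(-54 - 9\right) 106 - 8371\right) \left(E{\left(-43 \right)} + 7159\right) = \left(\left(-54 - 9\right) 106 - 8371\right) \left(\left(- \frac{1}{9}\right) \left(-43\right) + 7159\right) = \left(\left(-63\right) 106 - 8371\right) \left(\frac{43}{9} + 7159\right) = \left(-6678 - 8371\right) \frac{64474}{9} = \left(-15049\right) \frac{64474}{9} = - \frac{970269226}{9}$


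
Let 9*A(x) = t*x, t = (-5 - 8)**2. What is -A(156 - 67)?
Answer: -15041/9 ≈ -1671.2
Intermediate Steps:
t = 169 (t = (-13)**2 = 169)
A(x) = 169*x/9 (A(x) = (169*x)/9 = 169*x/9)
-A(156 - 67) = -169*(156 - 67)/9 = -169*89/9 = -1*15041/9 = -15041/9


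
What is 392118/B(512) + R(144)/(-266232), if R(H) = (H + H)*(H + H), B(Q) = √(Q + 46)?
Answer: -3456/11093 + 65353*√62/31 ≈ 16599.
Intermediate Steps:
B(Q) = √(46 + Q)
R(H) = 4*H² (R(H) = (2*H)*(2*H) = 4*H²)
392118/B(512) + R(144)/(-266232) = 392118/(√(46 + 512)) + (4*144²)/(-266232) = 392118/(√558) + (4*20736)*(-1/266232) = 392118/((3*√62)) + 82944*(-1/266232) = 392118*(√62/186) - 3456/11093 = 65353*√62/31 - 3456/11093 = -3456/11093 + 65353*√62/31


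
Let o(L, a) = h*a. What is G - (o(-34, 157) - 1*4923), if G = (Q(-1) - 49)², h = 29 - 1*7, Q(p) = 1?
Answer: 3773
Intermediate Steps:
h = 22 (h = 29 - 7 = 22)
o(L, a) = 22*a
G = 2304 (G = (1 - 49)² = (-48)² = 2304)
G - (o(-34, 157) - 1*4923) = 2304 - (22*157 - 1*4923) = 2304 - (3454 - 4923) = 2304 - 1*(-1469) = 2304 + 1469 = 3773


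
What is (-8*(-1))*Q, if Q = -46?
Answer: -368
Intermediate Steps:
(-8*(-1))*Q = -8*(-1)*(-46) = 8*(-46) = -368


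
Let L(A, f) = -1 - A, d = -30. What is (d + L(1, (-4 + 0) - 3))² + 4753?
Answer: 5777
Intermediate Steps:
(d + L(1, (-4 + 0) - 3))² + 4753 = (-30 + (-1 - 1*1))² + 4753 = (-30 + (-1 - 1))² + 4753 = (-30 - 2)² + 4753 = (-32)² + 4753 = 1024 + 4753 = 5777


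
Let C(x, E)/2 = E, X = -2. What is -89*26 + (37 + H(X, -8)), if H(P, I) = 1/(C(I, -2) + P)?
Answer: -13663/6 ≈ -2277.2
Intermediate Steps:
C(x, E) = 2*E
H(P, I) = 1/(-4 + P) (H(P, I) = 1/(2*(-2) + P) = 1/(-4 + P))
-89*26 + (37 + H(X, -8)) = -89*26 + (37 + 1/(-4 - 2)) = -2314 + (37 + 1/(-6)) = -2314 + (37 - ⅙) = -2314 + 221/6 = -13663/6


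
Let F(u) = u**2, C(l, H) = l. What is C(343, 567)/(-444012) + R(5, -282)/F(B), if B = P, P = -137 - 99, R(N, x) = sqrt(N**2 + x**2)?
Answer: -343/444012 + sqrt(79549)/55696 ≈ 0.0042915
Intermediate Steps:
P = -236
B = -236
C(343, 567)/(-444012) + R(5, -282)/F(B) = 343/(-444012) + sqrt(5**2 + (-282)**2)/((-236)**2) = 343*(-1/444012) + sqrt(25 + 79524)/55696 = -343/444012 + sqrt(79549)*(1/55696) = -343/444012 + sqrt(79549)/55696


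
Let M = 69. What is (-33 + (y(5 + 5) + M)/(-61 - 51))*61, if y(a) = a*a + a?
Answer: -236375/112 ≈ -2110.5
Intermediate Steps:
y(a) = a + a² (y(a) = a² + a = a + a²)
(-33 + (y(5 + 5) + M)/(-61 - 51))*61 = (-33 + ((5 + 5)*(1 + (5 + 5)) + 69)/(-61 - 51))*61 = (-33 + (10*(1 + 10) + 69)/(-112))*61 = (-33 + (10*11 + 69)*(-1/112))*61 = (-33 + (110 + 69)*(-1/112))*61 = (-33 + 179*(-1/112))*61 = (-33 - 179/112)*61 = -3875/112*61 = -236375/112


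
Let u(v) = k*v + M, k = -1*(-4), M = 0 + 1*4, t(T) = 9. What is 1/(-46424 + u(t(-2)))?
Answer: -1/46384 ≈ -2.1559e-5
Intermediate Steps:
M = 4 (M = 0 + 4 = 4)
k = 4
u(v) = 4 + 4*v (u(v) = 4*v + 4 = 4 + 4*v)
1/(-46424 + u(t(-2))) = 1/(-46424 + (4 + 4*9)) = 1/(-46424 + (4 + 36)) = 1/(-46424 + 40) = 1/(-46384) = -1/46384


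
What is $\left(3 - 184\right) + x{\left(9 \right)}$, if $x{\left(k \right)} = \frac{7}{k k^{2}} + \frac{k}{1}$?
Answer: $- \frac{125381}{729} \approx -171.99$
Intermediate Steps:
$x{\left(k \right)} = k + \frac{7}{k^{3}}$ ($x{\left(k \right)} = \frac{7}{k^{3}} + k 1 = \frac{7}{k^{3}} + k = k + \frac{7}{k^{3}}$)
$\left(3 - 184\right) + x{\left(9 \right)} = \left(3 - 184\right) + \left(9 + \frac{7}{729}\right) = -181 + \left(9 + 7 \cdot \frac{1}{729}\right) = -181 + \left(9 + \frac{7}{729}\right) = -181 + \frac{6568}{729} = - \frac{125381}{729}$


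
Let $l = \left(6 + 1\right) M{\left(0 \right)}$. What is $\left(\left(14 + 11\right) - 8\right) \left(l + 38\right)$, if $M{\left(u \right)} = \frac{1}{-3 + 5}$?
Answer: $\frac{1411}{2} \approx 705.5$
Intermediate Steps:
$M{\left(u \right)} = \frac{1}{2}$
$l = \frac{7}{2}$ ($l = \left(6 + 1\right) \frac{1}{2} = 7 \cdot \frac{1}{2} = \frac{7}{2} \approx 3.5$)
$\left(\left(14 + 11\right) - 8\right) \left(l + 38\right) = \left(\left(14 + 11\right) - 8\right) \left(\frac{7}{2} + 38\right) = \left(25 - 8\right) \frac{83}{2} = 17 \cdot \frac{83}{2} = \frac{1411}{2}$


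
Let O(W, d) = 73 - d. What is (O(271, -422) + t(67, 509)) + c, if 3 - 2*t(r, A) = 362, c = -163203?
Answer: -325775/2 ≈ -1.6289e+5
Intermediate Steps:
t(r, A) = -359/2 (t(r, A) = 3/2 - 1/2*362 = 3/2 - 181 = -359/2)
(O(271, -422) + t(67, 509)) + c = ((73 - 1*(-422)) - 359/2) - 163203 = ((73 + 422) - 359/2) - 163203 = (495 - 359/2) - 163203 = 631/2 - 163203 = -325775/2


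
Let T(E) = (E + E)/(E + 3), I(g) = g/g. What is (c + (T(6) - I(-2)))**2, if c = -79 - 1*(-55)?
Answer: 5041/9 ≈ 560.11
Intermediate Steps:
I(g) = 1
T(E) = 2*E/(3 + E) (T(E) = (2*E)/(3 + E) = 2*E/(3 + E))
c = -24 (c = -79 + 55 = -24)
(c + (T(6) - I(-2)))**2 = (-24 + (2*6/(3 + 6) - 1*1))**2 = (-24 + (2*6/9 - 1))**2 = (-24 + (2*6*(1/9) - 1))**2 = (-24 + (4/3 - 1))**2 = (-24 + 1/3)**2 = (-71/3)**2 = 5041/9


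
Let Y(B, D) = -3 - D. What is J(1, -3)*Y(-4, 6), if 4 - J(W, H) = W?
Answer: -27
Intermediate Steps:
J(W, H) = 4 - W
J(1, -3)*Y(-4, 6) = (4 - 1*1)*(-3 - 1*6) = (4 - 1)*(-3 - 6) = 3*(-9) = -27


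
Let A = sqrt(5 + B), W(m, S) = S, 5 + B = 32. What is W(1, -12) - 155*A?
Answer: -12 - 620*sqrt(2) ≈ -888.81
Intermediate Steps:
B = 27 (B = -5 + 32 = 27)
A = 4*sqrt(2) (A = sqrt(5 + 27) = sqrt(32) = 4*sqrt(2) ≈ 5.6569)
W(1, -12) - 155*A = -12 - 620*sqrt(2)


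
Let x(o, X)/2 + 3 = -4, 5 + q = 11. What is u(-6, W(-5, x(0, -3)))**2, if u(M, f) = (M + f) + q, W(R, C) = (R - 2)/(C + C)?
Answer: 1/16 ≈ 0.062500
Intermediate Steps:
q = 6 (q = -5 + 11 = 6)
x(o, X) = -14 (x(o, X) = -6 + 2*(-4) = -6 - 8 = -14)
W(R, C) = (-2 + R)/(2*C) (W(R, C) = (-2 + R)/((2*C)) = (-2 + R)*(1/(2*C)) = (-2 + R)/(2*C))
u(M, f) = 6 + M + f (u(M, f) = (M + f) + 6 = 6 + M + f)
u(-6, W(-5, x(0, -3)))**2 = (6 - 6 + (1/2)*(-2 - 5)/(-14))**2 = (6 - 6 + (1/2)*(-1/14)*(-7))**2 = (6 - 6 + 1/4)**2 = (1/4)**2 = 1/16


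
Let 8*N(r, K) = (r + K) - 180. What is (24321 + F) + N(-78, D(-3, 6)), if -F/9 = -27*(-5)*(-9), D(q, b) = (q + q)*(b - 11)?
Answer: 70455/2 ≈ 35228.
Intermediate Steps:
D(q, b) = 2*q*(-11 + b) (D(q, b) = (2*q)*(-11 + b) = 2*q*(-11 + b))
N(r, K) = -45/2 + K/8 + r/8 (N(r, K) = ((r + K) - 180)/8 = ((K + r) - 180)/8 = (-180 + K + r)/8 = -45/2 + K/8 + r/8)
F = 10935 (F = -9*(-27*(-5))*(-9) = -1215*(-9) = -9*(-1215) = 10935)
(24321 + F) + N(-78, D(-3, 6)) = (24321 + 10935) + (-45/2 + (2*(-3)*(-11 + 6))/8 + (⅛)*(-78)) = 35256 + (-45/2 + (2*(-3)*(-5))/8 - 39/4) = 35256 + (-45/2 + (⅛)*30 - 39/4) = 35256 + (-45/2 + 15/4 - 39/4) = 35256 - 57/2 = 70455/2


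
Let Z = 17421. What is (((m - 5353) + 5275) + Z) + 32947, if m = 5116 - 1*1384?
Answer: 54022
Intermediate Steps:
m = 3732 (m = 5116 - 1384 = 3732)
(((m - 5353) + 5275) + Z) + 32947 = (((3732 - 5353) + 5275) + 17421) + 32947 = ((-1621 + 5275) + 17421) + 32947 = (3654 + 17421) + 32947 = 21075 + 32947 = 54022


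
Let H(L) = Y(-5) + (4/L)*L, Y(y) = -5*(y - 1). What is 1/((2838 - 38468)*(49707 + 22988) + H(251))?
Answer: -1/2590122816 ≈ -3.8608e-10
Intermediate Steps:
Y(y) = 5 - 5*y (Y(y) = -5*(-1 + y) = 5 - 5*y)
H(L) = 34 (H(L) = (5 - 5*(-5)) + (4/L)*L = (5 + 25) + 4 = 30 + 4 = 34)
1/((2838 - 38468)*(49707 + 22988) + H(251)) = 1/((2838 - 38468)*(49707 + 22988) + 34) = 1/(-35630*72695 + 34) = 1/(-2590122850 + 34) = 1/(-2590122816) = -1/2590122816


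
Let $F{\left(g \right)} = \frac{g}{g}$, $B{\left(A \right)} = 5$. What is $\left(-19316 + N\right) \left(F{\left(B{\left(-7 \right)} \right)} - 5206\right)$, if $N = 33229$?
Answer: $-72417165$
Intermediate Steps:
$F{\left(g \right)} = 1$
$\left(-19316 + N\right) \left(F{\left(B{\left(-7 \right)} \right)} - 5206\right) = \left(-19316 + 33229\right) \left(1 - 5206\right) = 13913 \left(-5205\right) = -72417165$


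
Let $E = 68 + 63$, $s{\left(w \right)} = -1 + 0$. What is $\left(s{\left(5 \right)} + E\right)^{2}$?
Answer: $16900$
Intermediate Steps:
$s{\left(w \right)} = -1$
$E = 131$
$\left(s{\left(5 \right)} + E\right)^{2} = \left(-1 + 131\right)^{2} = 130^{2} = 16900$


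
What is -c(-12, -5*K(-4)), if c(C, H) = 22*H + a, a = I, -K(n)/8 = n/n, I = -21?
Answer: -859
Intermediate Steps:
K(n) = -8 (K(n) = -8*n/n = -8*1 = -8)
a = -21
c(C, H) = -21 + 22*H (c(C, H) = 22*H - 21 = -21 + 22*H)
-c(-12, -5*K(-4)) = -(-21 + 22*(-5*(-8))) = -(-21 + 22*40) = -(-21 + 880) = -1*859 = -859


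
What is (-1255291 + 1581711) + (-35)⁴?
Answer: 1827045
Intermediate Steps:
(-1255291 + 1581711) + (-35)⁴ = 326420 + 1500625 = 1827045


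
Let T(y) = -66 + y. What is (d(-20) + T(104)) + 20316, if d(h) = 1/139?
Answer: 2829207/139 ≈ 20354.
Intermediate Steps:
d(h) = 1/139
(d(-20) + T(104)) + 20316 = (1/139 + (-66 + 104)) + 20316 = (1/139 + 38) + 20316 = 5283/139 + 20316 = 2829207/139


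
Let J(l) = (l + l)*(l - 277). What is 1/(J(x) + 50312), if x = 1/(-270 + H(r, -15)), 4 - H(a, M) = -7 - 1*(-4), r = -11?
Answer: 69169/3480176432 ≈ 1.9875e-5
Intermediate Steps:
H(a, M) = 7 (H(a, M) = 4 - (-7 - 1*(-4)) = 4 - (-7 + 4) = 4 - 1*(-3) = 4 + 3 = 7)
x = -1/263 (x = 1/(-270 + 7) = 1/(-263) = -1/263 ≈ -0.0038023)
J(l) = 2*l*(-277 + l) (J(l) = (2*l)*(-277 + l) = 2*l*(-277 + l))
1/(J(x) + 50312) = 1/(2*(-1/263)*(-277 - 1/263) + 50312) = 1/(2*(-1/263)*(-72852/263) + 50312) = 1/(145704/69169 + 50312) = 1/(3480176432/69169) = 69169/3480176432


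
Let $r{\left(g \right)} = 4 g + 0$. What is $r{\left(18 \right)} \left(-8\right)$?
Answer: $-576$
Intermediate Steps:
$r{\left(g \right)} = 4 g$
$r{\left(18 \right)} \left(-8\right) = 4 \cdot 18 \left(-8\right) = 72 \left(-8\right) = -576$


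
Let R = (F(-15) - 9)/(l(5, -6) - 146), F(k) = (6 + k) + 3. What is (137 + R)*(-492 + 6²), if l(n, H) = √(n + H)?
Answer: -1332714264/21317 - 6840*I/21317 ≈ -62519.0 - 0.32087*I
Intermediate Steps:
F(k) = 9 + k
l(n, H) = √(H + n)
R = -15*(-146 - I)/21317 (R = ((9 - 15) - 9)/(√(-6 + 5) - 146) = (-6 - 9)/(√(-1) - 146) = -15/(I - 146) = -15*(-146 - I)/21317 ≈ 0.10273 + 0.00070366*I)
(137 + R)*(-492 + 6²) = (137 + (2190/21317 + 15*I/21317))*(-492 + 6²) = (2922619/21317 + 15*I/21317)*(-492 + 36) = (2922619/21317 + 15*I/21317)*(-456) = -1332714264/21317 - 6840*I/21317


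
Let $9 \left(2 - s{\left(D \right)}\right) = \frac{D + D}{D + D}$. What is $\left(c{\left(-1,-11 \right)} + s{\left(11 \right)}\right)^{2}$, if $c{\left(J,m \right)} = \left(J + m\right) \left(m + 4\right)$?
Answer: $\frac{597529}{81} \approx 7376.9$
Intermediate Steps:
$c{\left(J,m \right)} = \left(4 + m\right) \left(J + m\right)$ ($c{\left(J,m \right)} = \left(J + m\right) \left(4 + m\right) = \left(4 + m\right) \left(J + m\right)$)
$s{\left(D \right)} = \frac{17}{9}$ ($s{\left(D \right)} = 2 - \frac{\left(D + D\right) \frac{1}{D + D}}{9} = 2 - \frac{2 D \frac{1}{2 D}}{9} = 2 - \frac{1}{9} = \frac{17}{9}$)
$\left(c{\left(-1,-11 \right)} + s{\left(11 \right)}\right)^{2} = \left(\left(\left(-11\right)^{2} + 4 \left(-1\right) + 4 \left(-11\right) - -11\right) + \frac{17}{9}\right)^{2} = \left(\left(121 - 4 - 44 + 11\right) + \frac{17}{9}\right)^{2} = \left(84 + \frac{17}{9}\right)^{2} = \left(\frac{773}{9}\right)^{2} = \frac{597529}{81}$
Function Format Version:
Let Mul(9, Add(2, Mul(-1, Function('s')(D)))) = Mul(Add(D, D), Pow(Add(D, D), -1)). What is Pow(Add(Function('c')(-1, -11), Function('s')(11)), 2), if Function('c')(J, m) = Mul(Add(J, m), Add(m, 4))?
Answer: Rational(597529, 81) ≈ 7376.9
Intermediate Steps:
Function('c')(J, m) = Mul(Add(4, m), Add(J, m)) (Function('c')(J, m) = Mul(Add(J, m), Add(4, m)) = Mul(Add(4, m), Add(J, m)))
Function('s')(D) = Rational(17, 9) (Function('s')(D) = Add(2, Mul(Rational(-1, 9), Mul(Add(D, D), Pow(Add(D, D), -1)))) = Add(2, Mul(Rational(-1, 9), Mul(Mul(2, D), Pow(Mul(2, D), -1)))) = Add(2, Mul(Rational(-1, 9), Mul(Mul(2, D), Mul(Rational(1, 2), Pow(D, -1))))) = Add(2, Mul(Rational(-1, 9), 1)) = Add(2, Rational(-1, 9)) = Rational(17, 9))
Pow(Add(Function('c')(-1, -11), Function('s')(11)), 2) = Pow(Add(Add(Pow(-11, 2), Mul(4, -1), Mul(4, -11), Mul(-1, -11)), Rational(17, 9)), 2) = Pow(Add(Add(121, -4, -44, 11), Rational(17, 9)), 2) = Pow(Add(84, Rational(17, 9)), 2) = Pow(Rational(773, 9), 2) = Rational(597529, 81)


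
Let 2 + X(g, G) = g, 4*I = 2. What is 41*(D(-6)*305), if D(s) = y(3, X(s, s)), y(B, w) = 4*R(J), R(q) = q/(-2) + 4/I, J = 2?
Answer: 350140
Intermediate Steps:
I = 1/2 (I = (1/4)*2 = 1/2 ≈ 0.50000)
R(q) = 8 - q/2 (R(q) = q/(-2) + 4/(1/2) = q*(-1/2) + 4*2 = -q/2 + 8 = 8 - q/2)
X(g, G) = -2 + g
y(B, w) = 28 (y(B, w) = 4*(8 - 1/2*2) = 4*(8 - 1) = 4*7 = 28)
D(s) = 28
41*(D(-6)*305) = 41*(28*305) = 41*8540 = 350140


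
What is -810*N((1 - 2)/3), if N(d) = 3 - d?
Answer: -2700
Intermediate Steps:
-810*N((1 - 2)/3) = -810*(3 - (1 - 2)/3) = -810*(3 - (-1)/3) = -810*(3 - 1*(-⅓)) = -810*(3 + ⅓) = -810*10/3 = -2700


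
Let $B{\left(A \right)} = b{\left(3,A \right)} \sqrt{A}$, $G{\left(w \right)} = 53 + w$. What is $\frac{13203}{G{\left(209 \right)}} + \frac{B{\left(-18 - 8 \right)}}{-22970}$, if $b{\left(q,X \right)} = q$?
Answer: $\frac{13203}{262} - \frac{3 i \sqrt{26}}{22970} \approx 50.393 - 0.00066596 i$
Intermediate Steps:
$B{\left(A \right)} = 3 \sqrt{A}$
$\frac{13203}{G{\left(209 \right)}} + \frac{B{\left(-18 - 8 \right)}}{-22970} = \frac{13203}{53 + 209} + \frac{3 \sqrt{-18 - 8}}{-22970} = \frac{13203}{262} + 3 \sqrt{-18 - 8} \left(- \frac{1}{22970}\right) = 13203 \cdot \frac{1}{262} + 3 \sqrt{-26} \left(- \frac{1}{22970}\right) = \frac{13203}{262} + 3 i \sqrt{26} \left(- \frac{1}{22970}\right) = \frac{13203}{262} - \frac{3 i \sqrt{26}}{22970}$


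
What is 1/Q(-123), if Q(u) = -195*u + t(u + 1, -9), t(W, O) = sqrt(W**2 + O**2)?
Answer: 117/2806172 - sqrt(14965)/575265260 ≈ 4.1481e-5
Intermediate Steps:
t(W, O) = sqrt(O**2 + W**2)
Q(u) = sqrt(81 + (1 + u)**2) - 195*u (Q(u) = -195*u + sqrt((-9)**2 + (u + 1)**2) = -195*u + sqrt(81 + (1 + u)**2) = sqrt(81 + (1 + u)**2) - 195*u)
1/Q(-123) = 1/(sqrt(81 + (1 - 123)**2) - 195*(-123)) = 1/(sqrt(81 + (-122)**2) + 23985) = 1/(sqrt(81 + 14884) + 23985) = 1/(sqrt(14965) + 23985) = 1/(23985 + sqrt(14965))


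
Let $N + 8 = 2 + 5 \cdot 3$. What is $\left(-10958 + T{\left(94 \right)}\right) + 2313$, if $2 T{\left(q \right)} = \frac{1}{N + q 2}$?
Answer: $- \frac{3406129}{394} \approx -8645.0$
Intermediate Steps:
$N = 9$ ($N = -8 + \left(2 + 5 \cdot 3\right) = -8 + \left(2 + 15\right) = -8 + 17 = 9$)
$T{\left(q \right)} = \frac{1}{2 \left(9 + 2 q\right)}$ ($T{\left(q \right)} = \frac{1}{2 \left(9 + q 2\right)} = \frac{1}{2 \left(9 + 2 q\right)}$)
$\left(-10958 + T{\left(94 \right)}\right) + 2313 = \left(-10958 + \frac{1}{2 \left(9 + 2 \cdot 94\right)}\right) + 2313 = \left(-10958 + \frac{1}{2 \left(9 + 188\right)}\right) + 2313 = \left(-10958 + \frac{1}{2 \cdot 197}\right) + 2313 = \left(-10958 + \frac{1}{2} \cdot \frac{1}{197}\right) + 2313 = \left(-10958 + \frac{1}{394}\right) + 2313 = - \frac{4317451}{394} + 2313 = - \frac{3406129}{394}$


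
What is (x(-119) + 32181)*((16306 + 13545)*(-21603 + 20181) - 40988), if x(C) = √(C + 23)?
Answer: -1367342048910 - 169956440*I*√6 ≈ -1.3673e+12 - 4.1631e+8*I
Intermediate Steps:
x(C) = √(23 + C)
(x(-119) + 32181)*((16306 + 13545)*(-21603 + 20181) - 40988) = (√(23 - 119) + 32181)*((16306 + 13545)*(-21603 + 20181) - 40988) = (√(-96) + 32181)*(29851*(-1422) - 40988) = (4*I*√6 + 32181)*(-42448122 - 40988) = (32181 + 4*I*√6)*(-42489110) = -1367342048910 - 169956440*I*√6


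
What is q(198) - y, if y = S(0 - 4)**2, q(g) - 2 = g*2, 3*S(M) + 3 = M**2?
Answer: 3413/9 ≈ 379.22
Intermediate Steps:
S(M) = -1 + M**2/3
q(g) = 2 + 2*g (q(g) = 2 + g*2 = 2 + 2*g)
y = 169/9 (y = (-1 + (0 - 4)**2/3)**2 = (-1 + (1/3)*(-4)**2)**2 = (-1 + (1/3)*16)**2 = (-1 + 16/3)**2 = (13/3)**2 = 169/9 ≈ 18.778)
q(198) - y = (2 + 2*198) - 1*169/9 = (2 + 396) - 169/9 = 398 - 169/9 = 3413/9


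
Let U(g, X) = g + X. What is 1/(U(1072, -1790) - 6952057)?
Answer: -1/6952775 ≈ -1.4383e-7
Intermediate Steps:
U(g, X) = X + g
1/(U(1072, -1790) - 6952057) = 1/((-1790 + 1072) - 6952057) = 1/(-718 - 6952057) = 1/(-6952775) = -1/6952775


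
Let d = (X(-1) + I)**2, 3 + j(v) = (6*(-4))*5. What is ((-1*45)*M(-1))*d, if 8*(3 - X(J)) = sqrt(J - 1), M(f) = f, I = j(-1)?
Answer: 20735955/32 + 1350*I*sqrt(2) ≈ 6.48e+5 + 1909.2*I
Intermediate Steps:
j(v) = -123 (j(v) = -3 + (6*(-4))*5 = -3 - 24*5 = -3 - 120 = -123)
I = -123
X(J) = 3 - sqrt(-1 + J)/8 (X(J) = 3 - sqrt(J - 1)/8 = 3 - sqrt(-1 + J)/8)
d = (-120 - I*sqrt(2)/8)**2 (d = ((3 - sqrt(-1 - 1)/8) - 123)**2 = ((3 - I*sqrt(2)/8) - 123)**2 = (-120 - I*sqrt(2)/8)**2 ≈ 14400.0 + 42.43*I)
((-1*45)*M(-1))*d = (-1*45*(-1))*((960 + I*sqrt(2))**2/64) = (-45*(-1))*((960 + I*sqrt(2))**2/64) = 45*((960 + I*sqrt(2))**2/64) = 45*(960 + I*sqrt(2))**2/64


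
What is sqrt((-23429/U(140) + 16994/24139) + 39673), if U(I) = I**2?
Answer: sqrt(453089798850540691)/3379460 ≈ 199.18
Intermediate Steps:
sqrt((-23429/U(140) + 16994/24139) + 39673) = sqrt((-23429/(140**2) + 16994/24139) + 39673) = sqrt((-23429/19600 + 16994*(1/24139)) + 39673) = sqrt((-23429*1/19600 + 16994/24139) + 39673) = sqrt((-3347/2800 + 16994/24139) + 39673) = sqrt(-33210033/67589200 + 39673) = sqrt(2681433121567/67589200) = sqrt(453089798850540691)/3379460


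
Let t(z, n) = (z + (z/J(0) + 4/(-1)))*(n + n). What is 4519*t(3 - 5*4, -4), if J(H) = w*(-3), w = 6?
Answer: 6525436/9 ≈ 7.2505e+5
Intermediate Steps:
J(H) = -18 (J(H) = 6*(-3) = -18)
t(z, n) = 2*n*(-4 + 17*z/18) (t(z, n) = (z + (z/(-18) + 4/(-1)))*(n + n) = (z + (z*(-1/18) + 4*(-1)))*(2*n) = (z + (-z/18 - 4))*(2*n) = (z + (-4 - z/18))*(2*n) = (-4 + 17*z/18)*(2*n) = 2*n*(-4 + 17*z/18))
4519*t(3 - 5*4, -4) = 4519*((1/9)*(-4)*(-72 + 17*(3 - 5*4))) = 4519*((1/9)*(-4)*(-72 + 17*(3 - 20))) = 4519*((1/9)*(-4)*(-72 + 17*(-17))) = 4519*((1/9)*(-4)*(-72 - 289)) = 4519*((1/9)*(-4)*(-361)) = 4519*(1444/9) = 6525436/9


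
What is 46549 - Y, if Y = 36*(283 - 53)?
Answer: 38269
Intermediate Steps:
Y = 8280 (Y = 36*230 = 8280)
46549 - Y = 46549 - 1*8280 = 46549 - 8280 = 38269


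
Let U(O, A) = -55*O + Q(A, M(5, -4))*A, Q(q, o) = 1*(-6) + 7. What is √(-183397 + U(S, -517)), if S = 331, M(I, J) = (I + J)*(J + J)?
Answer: I*√202119 ≈ 449.58*I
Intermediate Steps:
M(I, J) = 2*J*(I + J) (M(I, J) = (I + J)*(2*J) = 2*J*(I + J))
Q(q, o) = 1 (Q(q, o) = -6 + 7 = 1)
U(O, A) = A - 55*O (U(O, A) = -55*O + 1*A = -55*O + A = A - 55*O)
√(-183397 + U(S, -517)) = √(-183397 + (-517 - 55*331)) = √(-183397 + (-517 - 18205)) = √(-183397 - 18722) = √(-202119) = I*√202119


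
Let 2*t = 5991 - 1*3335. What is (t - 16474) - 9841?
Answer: -24987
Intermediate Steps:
t = 1328 (t = (5991 - 1*3335)/2 = (5991 - 3335)/2 = (1/2)*2656 = 1328)
(t - 16474) - 9841 = (1328 - 16474) - 9841 = -15146 - 9841 = -24987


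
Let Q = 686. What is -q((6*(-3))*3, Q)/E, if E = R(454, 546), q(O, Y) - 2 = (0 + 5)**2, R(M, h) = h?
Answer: -9/182 ≈ -0.049451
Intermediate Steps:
q(O, Y) = 27 (q(O, Y) = 2 + (0 + 5)**2 = 2 + 5**2 = 2 + 25 = 27)
E = 546
-q((6*(-3))*3, Q)/E = -27/546 = -1*9/182 = -9/182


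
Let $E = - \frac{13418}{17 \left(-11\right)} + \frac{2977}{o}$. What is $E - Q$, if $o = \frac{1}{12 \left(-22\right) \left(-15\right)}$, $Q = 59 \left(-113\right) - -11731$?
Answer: $\frac{2203594490}{187} \approx 1.1784 \cdot 10^{7}$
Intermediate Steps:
$Q = 5064$ ($Q = -6667 + 11731 = 5064$)
$o = \frac{1}{3960}$ ($o = \frac{1}{\left(-264\right) \left(-15\right)} = \frac{1}{3960} \approx 0.00025253$)
$E = \frac{2204541458}{187}$ ($E = - \frac{13418}{17 \left(-11\right)} + 2977 \frac{1}{\frac{1}{3960}} = - \frac{13418}{-187} + 2977 \cdot 3960 = \left(-13418\right) \left(- \frac{1}{187}\right) + 11788920 = \frac{13418}{187} + 11788920 = \frac{2204541458}{187} \approx 1.1789 \cdot 10^{7}$)
$E - Q = \frac{2204541458}{187} - 5064 = \frac{2203594490}{187}$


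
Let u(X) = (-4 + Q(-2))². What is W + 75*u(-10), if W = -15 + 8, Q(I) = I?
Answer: 2693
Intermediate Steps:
W = -7
u(X) = 36 (u(X) = (-4 - 2)² = (-6)² = 36)
W + 75*u(-10) = -7 + 75*36 = -7 + 2700 = 2693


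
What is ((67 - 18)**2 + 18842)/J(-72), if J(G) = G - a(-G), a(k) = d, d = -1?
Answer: -21243/71 ≈ -299.20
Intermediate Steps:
a(k) = -1
J(G) = 1 + G (J(G) = G - 1*(-1) = G + 1 = 1 + G)
((67 - 18)**2 + 18842)/J(-72) = ((67 - 18)**2 + 18842)/(1 - 72) = (49**2 + 18842)/(-71) = (2401 + 18842)*(-1/71) = 21243*(-1/71) = -21243/71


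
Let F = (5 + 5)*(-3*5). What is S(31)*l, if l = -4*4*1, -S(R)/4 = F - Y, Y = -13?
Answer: -8768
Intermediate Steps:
F = -150 (F = 10*(-15) = -150)
S(R) = 548 (S(R) = -4*(-150 - 1*(-13)) = -4*(-150 + 13) = -4*(-137) = 548)
l = -16 (l = -16*1 = -16)
S(31)*l = 548*(-16) = -8768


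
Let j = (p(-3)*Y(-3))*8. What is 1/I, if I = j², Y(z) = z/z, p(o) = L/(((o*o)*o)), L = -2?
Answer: 729/256 ≈ 2.8477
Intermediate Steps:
p(o) = -2/o³
Y(z) = 1
j = 16/27 (j = (-2/(-3)³*1)*8 = (-2*(-1/27)*1)*8 = ((2/27)*1)*8 = (2/27)*8 = 16/27 ≈ 0.59259)
I = 256/729 (I = (16/27)² = 256/729 ≈ 0.35117)
1/I = 1/(256/729) = 729/256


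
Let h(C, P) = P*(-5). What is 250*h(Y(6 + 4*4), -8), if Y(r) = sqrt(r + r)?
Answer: 10000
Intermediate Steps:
Y(r) = sqrt(2)*sqrt(r) (Y(r) = sqrt(2*r) = sqrt(2)*sqrt(r))
h(C, P) = -5*P
250*h(Y(6 + 4*4), -8) = 250*(-5*(-8)) = 250*40 = 10000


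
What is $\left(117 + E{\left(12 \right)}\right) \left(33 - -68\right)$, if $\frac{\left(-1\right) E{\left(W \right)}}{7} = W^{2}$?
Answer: $-89991$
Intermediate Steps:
$E{\left(W \right)} = - 7 W^{2}$
$\left(117 + E{\left(12 \right)}\right) \left(33 - -68\right) = \left(117 - 7 \cdot 12^{2}\right) \left(33 - -68\right) = \left(117 - 1008\right) \left(33 + 68\right) = \left(117 - 1008\right) 101 = \left(-891\right) 101 = -89991$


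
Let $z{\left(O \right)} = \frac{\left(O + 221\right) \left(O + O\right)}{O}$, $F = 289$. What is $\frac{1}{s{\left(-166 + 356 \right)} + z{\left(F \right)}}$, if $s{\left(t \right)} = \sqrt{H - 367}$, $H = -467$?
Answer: $\frac{170}{173539} - \frac{i \sqrt{834}}{1041234} \approx 0.00097961 - 2.7735 \cdot 10^{-5} i$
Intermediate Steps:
$s{\left(t \right)} = i \sqrt{834}$ ($s{\left(t \right)} = \sqrt{-467 - 367} = \sqrt{-834} = i \sqrt{834}$)
$z{\left(O \right)} = 442 + 2 O$ ($z{\left(O \right)} = \frac{\left(221 + O\right) 2 O}{O} = \frac{2 O \left(221 + O\right)}{O} = 442 + 2 O$)
$\frac{1}{s{\left(-166 + 356 \right)} + z{\left(F \right)}} = \frac{1}{i \sqrt{834} + \left(442 + 2 \cdot 289\right)} = \frac{1}{i \sqrt{834} + \left(442 + 578\right)} = \frac{1}{i \sqrt{834} + 1020} = \frac{1}{1020 + i \sqrt{834}}$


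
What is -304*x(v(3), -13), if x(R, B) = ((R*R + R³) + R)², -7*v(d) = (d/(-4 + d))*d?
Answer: -917219376/117649 ≈ -7796.2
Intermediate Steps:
v(d) = -d²/(7*(-4 + d)) (v(d) = -d/(-4 + d)*d/7 = -d²/(7*(-4 + d)))
x(R, B) = (R + R² + R³)² (x(R, B) = ((R² + R³) + R)² = (R + R² + R³)²)
-304*x(v(3), -13) = -304*(-1*3²/(-28 + 7*3))²*(1 - 1*3²/(-28 + 7*3) + (-1*3²/(-28 + 7*3))²)² = -304*(-1*9/(-28 + 21))²*(1 - 1*9/(-28 + 21) + (-1*9/(-28 + 21))²)² = -304*(-1*9/(-7))²*(1 - 1*9/(-7) + (-1*9/(-7))²)² = -304*(-1*9*(-⅐))²*(1 - 1*9*(-⅐) + (-1*9*(-⅐))²)² = -304*(9/7)²*(1 + 9/7 + (9/7)²)² = -24624*(1 + 9/7 + 81/49)²/49 = -24624*(193/49)²/49 = -24624*37249/(49*2401) = -304*3017169/117649 = -917219376/117649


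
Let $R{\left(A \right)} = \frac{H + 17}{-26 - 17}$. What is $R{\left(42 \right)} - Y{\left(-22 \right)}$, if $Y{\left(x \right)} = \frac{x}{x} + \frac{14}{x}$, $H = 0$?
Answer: $- \frac{359}{473} \approx -0.75899$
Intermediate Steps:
$Y{\left(x \right)} = 1 + \frac{14}{x}$
$R{\left(A \right)} = - \frac{17}{43}$ ($R{\left(A \right)} = \frac{0 + 17}{-26 - 17} = \frac{17}{-43} = 17 \left(- \frac{1}{43}\right) = - \frac{17}{43}$)
$R{\left(42 \right)} - Y{\left(-22 \right)} = - \frac{17}{43} - \frac{14 - 22}{-22} = - \frac{17}{43} - \left(- \frac{1}{22}\right) \left(-8\right) = - \frac{17}{43} - \frac{4}{11} = - \frac{359}{473}$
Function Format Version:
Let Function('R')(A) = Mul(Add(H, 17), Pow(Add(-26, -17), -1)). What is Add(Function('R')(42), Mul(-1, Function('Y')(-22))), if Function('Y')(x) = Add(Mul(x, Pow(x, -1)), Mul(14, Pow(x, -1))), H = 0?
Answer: Rational(-359, 473) ≈ -0.75899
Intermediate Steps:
Function('Y')(x) = Add(1, Mul(14, Pow(x, -1)))
Function('R')(A) = Rational(-17, 43) (Function('R')(A) = Mul(Add(0, 17), Pow(Add(-26, -17), -1)) = Mul(17, Pow(-43, -1)) = Mul(17, Rational(-1, 43)) = Rational(-17, 43))
Add(Function('R')(42), Mul(-1, Function('Y')(-22))) = Add(Rational(-17, 43), Mul(-1, Mul(Pow(-22, -1), Add(14, -22)))) = Add(Rational(-17, 43), Mul(-1, Mul(Rational(-1, 22), -8))) = Add(Rational(-17, 43), Mul(-1, Rational(4, 11))) = Add(Rational(-17, 43), Rational(-4, 11)) = Rational(-359, 473)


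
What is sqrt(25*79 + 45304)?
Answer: sqrt(47279) ≈ 217.44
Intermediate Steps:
sqrt(25*79 + 45304) = sqrt(1975 + 45304) = sqrt(47279)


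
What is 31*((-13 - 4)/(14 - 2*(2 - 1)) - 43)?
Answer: -16523/12 ≈ -1376.9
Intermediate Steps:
31*((-13 - 4)/(14 - 2*(2 - 1)) - 43) = 31*(-17/(14 - 2*1) - 43) = 31*(-17/(14 - 2) - 43) = 31*(-17/12 - 43) = 31*(-533/12) = -16523/12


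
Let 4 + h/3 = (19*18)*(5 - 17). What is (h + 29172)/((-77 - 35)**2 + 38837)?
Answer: 624/1903 ≈ 0.32790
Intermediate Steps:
h = -12324 (h = -12 + 3*((19*18)*(5 - 17)) = -12 + 3*(342*(-12)) = -12 + 3*(-4104) = -12 - 12312 = -12324)
(h + 29172)/((-77 - 35)**2 + 38837) = (-12324 + 29172)/((-77 - 35)**2 + 38837) = 16848/((-112)**2 + 38837) = 16848/(12544 + 38837) = 16848/51381 = 16848*(1/51381) = 624/1903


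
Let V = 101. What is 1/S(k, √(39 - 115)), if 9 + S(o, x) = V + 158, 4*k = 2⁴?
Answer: 1/250 ≈ 0.0040000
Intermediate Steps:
k = 4 (k = (¼)*2⁴ = (¼)*16 = 4)
S(o, x) = 250 (S(o, x) = -9 + (101 + 158) = -9 + 259 = 250)
1/S(k, √(39 - 115)) = 1/250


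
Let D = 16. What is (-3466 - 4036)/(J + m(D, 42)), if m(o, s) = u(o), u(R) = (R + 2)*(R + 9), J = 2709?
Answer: -7502/3159 ≈ -2.3748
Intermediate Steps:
u(R) = (2 + R)*(9 + R)
m(o, s) = 18 + o**2 + 11*o
(-3466 - 4036)/(J + m(D, 42)) = (-3466 - 4036)/(2709 + (18 + 16**2 + 11*16)) = -7502/(2709 + (18 + 256 + 176)) = -7502/(2709 + 450) = -7502/3159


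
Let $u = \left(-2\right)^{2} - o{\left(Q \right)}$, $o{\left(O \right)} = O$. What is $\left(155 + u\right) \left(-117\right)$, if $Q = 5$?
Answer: $-18018$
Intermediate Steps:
$u = -1$ ($u = \left(-2\right)^{2} - 5 = 4 - 5 = -1$)
$\left(155 + u\right) \left(-117\right) = \left(155 - 1\right) \left(-117\right) = 154 \left(-117\right) = -18018$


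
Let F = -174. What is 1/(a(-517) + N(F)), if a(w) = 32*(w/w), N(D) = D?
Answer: -1/142 ≈ -0.0070423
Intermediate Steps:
a(w) = 32 (a(w) = 32*1 = 32)
1/(a(-517) + N(F)) = 1/(32 - 174) = 1/(-142) = -1/142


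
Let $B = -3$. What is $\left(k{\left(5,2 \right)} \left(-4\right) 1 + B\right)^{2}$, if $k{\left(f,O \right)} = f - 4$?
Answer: $49$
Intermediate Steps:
$k{\left(f,O \right)} = -4 + f$
$\left(k{\left(5,2 \right)} \left(-4\right) 1 + B\right)^{2} = \left(\left(-4 + 5\right) \left(-4\right) 1 - 3\right)^{2} = \left(1 \left(-4\right) 1 - 3\right)^{2} = \left(\left(-4\right) 1 - 3\right)^{2} = \left(-4 - 3\right)^{2} = \left(-7\right)^{2} = 49$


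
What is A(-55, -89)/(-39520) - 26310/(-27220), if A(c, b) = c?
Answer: 10412683/10757344 ≈ 0.96796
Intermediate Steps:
A(-55, -89)/(-39520) - 26310/(-27220) = -55/(-39520) - 26310/(-27220) = -55*(-1/39520) - 26310*(-1/27220) = 11/7904 + 2631/2722 = 10412683/10757344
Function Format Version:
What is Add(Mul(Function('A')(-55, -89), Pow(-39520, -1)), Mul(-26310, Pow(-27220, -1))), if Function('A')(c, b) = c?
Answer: Rational(10412683, 10757344) ≈ 0.96796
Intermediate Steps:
Add(Mul(Function('A')(-55, -89), Pow(-39520, -1)), Mul(-26310, Pow(-27220, -1))) = Add(Mul(-55, Pow(-39520, -1)), Mul(-26310, Pow(-27220, -1))) = Add(Mul(-55, Rational(-1, 39520)), Mul(-26310, Rational(-1, 27220))) = Add(Rational(11, 7904), Rational(2631, 2722)) = Rational(10412683, 10757344)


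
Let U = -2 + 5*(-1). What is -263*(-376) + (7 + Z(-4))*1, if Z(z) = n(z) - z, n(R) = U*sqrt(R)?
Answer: 98899 - 14*I ≈ 98899.0 - 14.0*I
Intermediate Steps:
U = -7 (U = -2 - 5 = -7)
n(R) = -7*sqrt(R)
Z(z) = -z - 7*sqrt(z) (Z(z) = -7*sqrt(z) - z = -z - 7*sqrt(z))
-263*(-376) + (7 + Z(-4))*1 = -263*(-376) + (7 + (-1*(-4) - 14*I))*1 = 98888 + (7 + (4 - 14*I))*1 = 98888 + (11 - 14*I)*1 = 98888 + (11 - 14*I) = 98899 - 14*I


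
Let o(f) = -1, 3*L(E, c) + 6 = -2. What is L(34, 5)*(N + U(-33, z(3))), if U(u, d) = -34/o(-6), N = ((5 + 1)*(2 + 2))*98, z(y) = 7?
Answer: -19088/3 ≈ -6362.7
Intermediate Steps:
L(E, c) = -8/3 (L(E, c) = -2 + (⅓)*(-2) = -2 - ⅔ = -8/3)
N = 2352 (N = (6*4)*98 = 24*98 = 2352)
U(u, d) = 34 (U(u, d) = -34/(-1) = -34*(-1) = 34)
L(34, 5)*(N + U(-33, z(3))) = -8*(2352 + 34)/3 = -8/3*2386 = -19088/3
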